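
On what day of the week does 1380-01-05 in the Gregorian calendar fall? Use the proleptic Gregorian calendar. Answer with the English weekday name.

Wednesday

Since JDN mod 7 = 2 (0 = Monday), the day is Wednesday.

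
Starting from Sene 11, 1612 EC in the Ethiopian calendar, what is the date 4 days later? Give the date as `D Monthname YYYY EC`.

Counting 4 days forward from JDN 2312919 reaches JDN 2312923, which is 15 Sene 1612 EC.

15 Sene 1612 EC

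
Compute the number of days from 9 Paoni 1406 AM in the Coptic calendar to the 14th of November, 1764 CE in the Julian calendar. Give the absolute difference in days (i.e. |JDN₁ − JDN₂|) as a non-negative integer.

JDN of the first date = 2338484.
JDN of the second date = 2365677.
|2365677 − 2338484| = 27193.

27193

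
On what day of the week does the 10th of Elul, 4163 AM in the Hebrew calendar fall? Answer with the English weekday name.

Friday

Equivalently 15 August 403 Gregorian, JDN 1868479.
Since JDN mod 7 = 4 (0 = Monday), the day is Friday.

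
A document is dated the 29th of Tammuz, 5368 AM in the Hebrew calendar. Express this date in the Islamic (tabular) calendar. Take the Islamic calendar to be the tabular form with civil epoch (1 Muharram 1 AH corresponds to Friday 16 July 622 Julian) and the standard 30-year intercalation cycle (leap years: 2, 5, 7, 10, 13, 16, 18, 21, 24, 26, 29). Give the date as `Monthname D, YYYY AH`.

Rabi' al-Awwal 29, 1017 AH

The source date corresponds to 13 July 1608 in the Gregorian calendar (JDN 2308564).
That day falls on 29 Rabi' al-Awwal 1017 AH in the tabular Islamic calendar.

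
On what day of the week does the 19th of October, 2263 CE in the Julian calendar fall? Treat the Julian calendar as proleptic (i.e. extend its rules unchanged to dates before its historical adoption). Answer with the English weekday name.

This is JDN 2547910 (3 November 2263 Gregorian).
2547910 ≡ 1 (mod 7); counting from Monday = 0 gives Tuesday.

Tuesday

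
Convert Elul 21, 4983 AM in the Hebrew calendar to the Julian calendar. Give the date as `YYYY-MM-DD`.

1223-08-19

The source date corresponds to 26 August 1223 in the proleptic Gregorian calendar (JDN 2167989).
That day falls on 19 August 1223 CE in the Julian calendar.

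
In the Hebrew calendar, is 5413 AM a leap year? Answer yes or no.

Hebrew year 5413 is year 17 of its 19-year Metonic cycle; leap years are at positions 3, 6, 8, 11, 14, 17, 19, so it is a leap year (13 months).

yes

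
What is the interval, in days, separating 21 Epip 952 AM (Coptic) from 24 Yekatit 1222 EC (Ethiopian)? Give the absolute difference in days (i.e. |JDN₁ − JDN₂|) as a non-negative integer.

2339

First date → JDN 2172703; second date → JDN 2170364.
The interval is |2172703 − 2170364| = 2339 days.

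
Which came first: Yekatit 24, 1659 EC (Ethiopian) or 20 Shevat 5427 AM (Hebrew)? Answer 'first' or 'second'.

second

First date → JDN 2329978; second date → JDN 2329964.
JDN 2329964 < JDN 2329978, so the second date is earlier.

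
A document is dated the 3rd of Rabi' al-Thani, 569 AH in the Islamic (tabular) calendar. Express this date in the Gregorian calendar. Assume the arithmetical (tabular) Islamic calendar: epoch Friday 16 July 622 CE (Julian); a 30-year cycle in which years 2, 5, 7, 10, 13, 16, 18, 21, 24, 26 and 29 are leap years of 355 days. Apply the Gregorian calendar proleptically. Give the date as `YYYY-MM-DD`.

Both dates share Julian Day Number 2149811; in the Gregorian calendar that is 18 November 1173 CE.

1173-11-18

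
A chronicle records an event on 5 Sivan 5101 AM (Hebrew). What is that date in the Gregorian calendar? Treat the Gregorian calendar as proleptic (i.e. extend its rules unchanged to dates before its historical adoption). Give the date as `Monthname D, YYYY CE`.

May 30, 1341 CE

Julian Day Number of the source date = 2211000.
Converting JDN 2211000 to the Gregorian calendar gives 30 May 1341 CE.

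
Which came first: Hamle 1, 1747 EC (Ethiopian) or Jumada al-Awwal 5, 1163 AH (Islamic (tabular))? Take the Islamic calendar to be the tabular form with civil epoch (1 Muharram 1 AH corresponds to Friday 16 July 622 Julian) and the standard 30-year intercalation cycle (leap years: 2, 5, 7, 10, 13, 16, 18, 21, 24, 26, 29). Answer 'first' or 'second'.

The two dates have Julian Day Numbers 2362247 and 2360336 respectively.
Since 2360336 < 2362247, the second date comes first.

second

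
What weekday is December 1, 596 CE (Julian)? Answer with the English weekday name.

This is JDN 1939082 (3 December 596 Gregorian).
JDN 1939082 mod 7 = 5, and JDN 0 was a Monday, so this is a Saturday.

Saturday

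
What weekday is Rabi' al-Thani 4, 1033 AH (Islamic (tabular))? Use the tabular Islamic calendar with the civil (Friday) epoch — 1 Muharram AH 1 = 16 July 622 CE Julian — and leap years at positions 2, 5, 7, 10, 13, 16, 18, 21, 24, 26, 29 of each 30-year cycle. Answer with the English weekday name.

Thursday

This is JDN 2314238 (25 January 1624 Gregorian).
Since JDN mod 7 = 3 (0 = Monday), the day is Thursday.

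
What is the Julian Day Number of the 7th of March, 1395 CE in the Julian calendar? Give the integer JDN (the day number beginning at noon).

2230647

In the proleptic Gregorian calendar the same day is 15 March 1395.
JDN 2299161 is 15 October 1582 CE (Gregorian); the target day is −68514 days from there, so JDN = 2230647.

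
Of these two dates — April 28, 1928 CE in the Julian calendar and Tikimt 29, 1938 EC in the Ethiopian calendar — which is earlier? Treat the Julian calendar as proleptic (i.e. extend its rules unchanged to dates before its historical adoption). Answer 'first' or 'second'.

Converting both to JDN: 2425378 vs 2431768; the smaller is the first.

first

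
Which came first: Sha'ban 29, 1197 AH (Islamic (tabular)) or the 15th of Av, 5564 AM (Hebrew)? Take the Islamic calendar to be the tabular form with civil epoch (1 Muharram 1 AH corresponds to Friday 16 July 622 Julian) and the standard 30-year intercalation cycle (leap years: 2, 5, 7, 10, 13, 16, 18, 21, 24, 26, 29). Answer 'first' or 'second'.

First date → JDN 2372498; second date → JDN 2380161.
JDN 2372498 < JDN 2380161, so the first date is earlier.

first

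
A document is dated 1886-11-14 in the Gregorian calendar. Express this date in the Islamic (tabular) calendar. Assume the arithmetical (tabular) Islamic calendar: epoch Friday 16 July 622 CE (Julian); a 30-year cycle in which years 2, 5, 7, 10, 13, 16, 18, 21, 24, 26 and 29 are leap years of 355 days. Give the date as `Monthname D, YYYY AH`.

Both dates share Julian Day Number 2410225; in the tabular Islamic calendar that is 16 Safar 1304 AH.

Safar 16, 1304 AH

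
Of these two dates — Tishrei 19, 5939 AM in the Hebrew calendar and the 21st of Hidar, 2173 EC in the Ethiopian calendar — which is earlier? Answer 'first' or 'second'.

first

First date → JDN 2516831; second date → JDN 2517624.
JDN 2516831 < JDN 2517624, so the first date is earlier.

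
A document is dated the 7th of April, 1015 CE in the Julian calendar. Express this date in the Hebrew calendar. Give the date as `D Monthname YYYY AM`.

15 Nisan 4775 AM

Julian Day Number of the source date = 2091883.
Converting JDN 2091883 to the Hebrew calendar gives 15 Nisan 4775 AM.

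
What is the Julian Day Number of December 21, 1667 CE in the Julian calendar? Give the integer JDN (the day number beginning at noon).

2330284

In the Gregorian calendar the same day is 31 December 1667.
JDN 2451545 is 1 January 2000 CE (Gregorian); the target day is −121261 days from there, so JDN = 2330284.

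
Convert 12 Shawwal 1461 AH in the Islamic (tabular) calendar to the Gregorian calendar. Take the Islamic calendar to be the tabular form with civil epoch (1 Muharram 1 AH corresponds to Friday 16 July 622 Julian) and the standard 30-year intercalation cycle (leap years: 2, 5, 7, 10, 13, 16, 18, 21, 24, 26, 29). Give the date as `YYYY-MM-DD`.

2039-10-30

Julian Day Number of the source date = 2466092.
Converting JDN 2466092 to the Gregorian calendar gives 30 October 2039 CE.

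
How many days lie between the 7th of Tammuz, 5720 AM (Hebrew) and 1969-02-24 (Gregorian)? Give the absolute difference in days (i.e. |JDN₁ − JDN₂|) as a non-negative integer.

3159

First date → JDN 2437118; second date → JDN 2440277.
The interval is |2437118 − 2440277| = 3159 days.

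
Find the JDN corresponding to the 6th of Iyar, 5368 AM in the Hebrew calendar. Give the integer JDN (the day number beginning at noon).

Equivalently 22 April 1608 (Gregorian).
JDN 2299161 is 15 October 1582 CE (Gregorian); the target day is +9321 days from there, so JDN = 2308482.

2308482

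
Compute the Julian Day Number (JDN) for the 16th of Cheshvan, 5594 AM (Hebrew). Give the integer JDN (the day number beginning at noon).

Equivalently 29 October 1833 (Gregorian).
JDN 2299161 is 15 October 1582 CE (Gregorian); the target day is +91690 days from there, so JDN = 2390851.

2390851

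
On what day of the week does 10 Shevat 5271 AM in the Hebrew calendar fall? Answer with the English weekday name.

Thursday

In the proleptic Gregorian calendar this is 19 January 1511 (JDN 2272959).
2272959 ≡ 3 (mod 7); counting from Monday = 0 gives Thursday.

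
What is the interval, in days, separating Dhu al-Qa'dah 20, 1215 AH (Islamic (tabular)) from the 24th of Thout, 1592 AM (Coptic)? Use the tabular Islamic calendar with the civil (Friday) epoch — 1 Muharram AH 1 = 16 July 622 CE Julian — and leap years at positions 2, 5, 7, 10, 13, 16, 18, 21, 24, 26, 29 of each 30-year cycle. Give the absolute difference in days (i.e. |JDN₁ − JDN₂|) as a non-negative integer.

27211

First date → JDN 2378955; second date → JDN 2406166.
The interval is |2378955 − 2406166| = 27211 days.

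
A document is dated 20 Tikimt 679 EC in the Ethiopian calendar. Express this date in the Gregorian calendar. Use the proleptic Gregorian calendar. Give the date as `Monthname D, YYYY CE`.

October 20, 686 CE

Both dates share Julian Day Number 1971909; in the Gregorian calendar that is 20 October 686 CE.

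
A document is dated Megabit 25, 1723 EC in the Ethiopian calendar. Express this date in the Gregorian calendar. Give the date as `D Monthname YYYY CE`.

1 April 1731 CE

Julian Day Number of the source date = 2353385.
Converting JDN 2353385 to the Gregorian calendar gives 1 April 1731 CE.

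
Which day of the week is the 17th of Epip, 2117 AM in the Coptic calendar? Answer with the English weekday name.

Friday

Equivalently 27 July 2401 Gregorian, JDN 2598215.
2598215 ≡ 4 (mod 7); counting from Monday = 0 gives Friday.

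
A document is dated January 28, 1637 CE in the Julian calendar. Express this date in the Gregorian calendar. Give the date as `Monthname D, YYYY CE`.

The Julian–Gregorian offset here is 10 days (Julian trailing).
28 January 1637 Julian + 10 days → 7 February 1637 Gregorian.

February 7, 1637 CE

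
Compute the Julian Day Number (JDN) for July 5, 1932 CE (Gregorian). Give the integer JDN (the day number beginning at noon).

2426894

JDN 2400001 is 17 November 1858 CE (Gregorian), MJD 0; the target day is +26893 days from there, so JDN = 2426894.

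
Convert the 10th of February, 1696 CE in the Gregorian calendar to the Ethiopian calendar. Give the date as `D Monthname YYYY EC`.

Both dates share Julian Day Number 2340552; in the Ethiopian calendar that is 5 Yekatit 1688 EC.

5 Yekatit 1688 EC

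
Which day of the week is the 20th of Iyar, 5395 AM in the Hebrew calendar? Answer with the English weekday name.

In the Gregorian calendar this is 8 May 1635 (JDN 2318359).
JDN 2318359 mod 7 = 1, and JDN 0 was a Monday, so this is a Tuesday.

Tuesday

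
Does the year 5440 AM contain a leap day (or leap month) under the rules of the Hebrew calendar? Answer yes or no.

Hebrew year 5440 is year 6 of its 19-year Metonic cycle; leap years are at positions 3, 6, 8, 11, 14, 17, 19, so it is a leap year (13 months).

yes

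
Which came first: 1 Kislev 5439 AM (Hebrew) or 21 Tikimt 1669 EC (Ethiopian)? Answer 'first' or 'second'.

second

First date → JDN 2334257; second date → JDN 2333508.
JDN 2333508 < JDN 2334257, so the second date is earlier.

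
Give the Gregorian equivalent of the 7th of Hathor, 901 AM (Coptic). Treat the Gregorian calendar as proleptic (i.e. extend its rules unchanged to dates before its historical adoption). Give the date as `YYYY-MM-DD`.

1184-11-10

Both dates share Julian Day Number 2153821; in the Gregorian calendar that is 10 November 1184 CE.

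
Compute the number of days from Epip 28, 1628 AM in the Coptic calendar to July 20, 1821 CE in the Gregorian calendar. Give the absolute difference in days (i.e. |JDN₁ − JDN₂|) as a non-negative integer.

33252

JDN of the first date = 2419619.
JDN of the second date = 2386367.
|2386367 − 2419619| = 33252.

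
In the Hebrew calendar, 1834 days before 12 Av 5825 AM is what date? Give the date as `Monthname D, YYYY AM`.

Av 10, 5820 AM

JDN of 12 Av 5825 AM = 2475512.
2475512 − 1834 = 2473678.
JDN 2473678 in the Hebrew calendar is Av 10, 5820 AM.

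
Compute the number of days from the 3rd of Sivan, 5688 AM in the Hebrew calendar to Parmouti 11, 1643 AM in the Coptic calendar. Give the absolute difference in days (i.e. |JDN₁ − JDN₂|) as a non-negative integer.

399

First date → JDN 2425389; second date → JDN 2424990.
The interval is |2425389 − 2424990| = 399 days.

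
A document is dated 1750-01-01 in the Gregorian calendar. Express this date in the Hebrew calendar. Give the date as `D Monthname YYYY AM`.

23 Tevet 5510 AM

Julian Day Number of the source date = 2360235.
Converting JDN 2360235 to the Hebrew calendar gives 23 Tevet 5510 AM.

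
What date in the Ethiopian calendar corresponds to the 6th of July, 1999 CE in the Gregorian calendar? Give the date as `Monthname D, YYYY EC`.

Sene 29, 1991 EC

Julian Day Number of the source date = 2451366.
Converting JDN 2451366 to the Ethiopian calendar gives 29 Sene 1991 EC.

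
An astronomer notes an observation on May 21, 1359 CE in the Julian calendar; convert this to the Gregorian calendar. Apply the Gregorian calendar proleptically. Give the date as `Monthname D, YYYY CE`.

For dates in this range the Gregorian date is 8 days ahead of the Julian.
21 May 1359 Julian + 8 days → 29 May 1359 Gregorian.

May 29, 1359 CE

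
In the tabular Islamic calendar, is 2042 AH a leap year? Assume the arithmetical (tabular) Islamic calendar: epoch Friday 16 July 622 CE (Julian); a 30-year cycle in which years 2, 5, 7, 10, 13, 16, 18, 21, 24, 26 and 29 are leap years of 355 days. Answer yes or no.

Year 2042 AH is year 2 of its 30-year cycle; leap positions are 2, 5, 7, 10, 13, 16, 18, 21, 24, 26, 29, so it is a leap year (355 days).

yes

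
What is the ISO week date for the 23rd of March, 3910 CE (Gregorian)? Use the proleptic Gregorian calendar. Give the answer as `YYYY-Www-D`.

The weekday is Wednesday (ISO weekday 3).
That Wednesday belongs to ISO week 12 of ISO year 3910.

3910-W12-3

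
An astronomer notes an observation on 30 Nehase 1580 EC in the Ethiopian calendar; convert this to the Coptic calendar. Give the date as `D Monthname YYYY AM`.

30 Mesori 1304 AM

Both dates share Julian Day Number 2301310; in the Coptic calendar that is 30 Mesori 1304 AM.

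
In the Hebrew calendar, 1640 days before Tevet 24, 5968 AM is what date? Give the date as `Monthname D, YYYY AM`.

Av 9, 5963 AM

The starting date is JDN 2527528; 2527528 − 1640 = 2525888.
JDN 2525888 corresponds to Av 9, 5963 AM.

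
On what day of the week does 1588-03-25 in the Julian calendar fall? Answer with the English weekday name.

In the Gregorian calendar this is 4 April 1588 (JDN 2301159).
Since JDN mod 7 = 0 (0 = Monday), the day is Monday.

Monday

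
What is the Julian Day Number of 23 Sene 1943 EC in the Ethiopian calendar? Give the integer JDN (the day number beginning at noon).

2433828

In the Gregorian calendar the same day is 30 June 1951.
JDN 2400001 is 17 November 1858 CE (Gregorian), MJD 0; the target day is +33827 days from there, so JDN = 2433828.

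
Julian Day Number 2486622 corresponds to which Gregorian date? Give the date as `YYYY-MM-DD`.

2096-01-14

JDN 2451545 is 1 Jan 2000; 2486622 is +35077 days from there.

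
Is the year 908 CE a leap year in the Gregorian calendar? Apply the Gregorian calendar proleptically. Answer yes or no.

908 is divisible by 4 and not by 100, so it is a leap year.

yes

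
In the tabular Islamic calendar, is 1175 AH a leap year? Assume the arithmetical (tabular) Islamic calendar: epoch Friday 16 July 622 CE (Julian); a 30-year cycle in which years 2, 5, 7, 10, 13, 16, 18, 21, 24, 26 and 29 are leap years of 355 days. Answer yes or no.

yes

Year 1175 AH is year 5 of its 30-year cycle; leap positions are 2, 5, 7, 10, 13, 16, 18, 21, 24, 26, 29, so it is a leap year (355 days).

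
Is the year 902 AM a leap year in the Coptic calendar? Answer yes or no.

no

902 mod 4 = 2; in the Coptic calendar a year is leap when year mod 4 = 3, so it is a common year.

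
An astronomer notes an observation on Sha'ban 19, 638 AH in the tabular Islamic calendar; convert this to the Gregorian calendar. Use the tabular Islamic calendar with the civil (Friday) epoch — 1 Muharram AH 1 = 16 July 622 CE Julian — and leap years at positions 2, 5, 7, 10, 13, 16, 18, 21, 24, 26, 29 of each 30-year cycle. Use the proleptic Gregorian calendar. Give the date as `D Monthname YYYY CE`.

Both dates share Julian Day Number 2174397; in the Gregorian calendar that is 12 March 1241 CE.

12 March 1241 CE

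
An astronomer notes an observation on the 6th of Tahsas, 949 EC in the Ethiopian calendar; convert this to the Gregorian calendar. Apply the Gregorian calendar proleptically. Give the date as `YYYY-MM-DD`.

0956-12-07

Both dates share Julian Day Number 2070573; in the Gregorian calendar that is 7 December 956 CE.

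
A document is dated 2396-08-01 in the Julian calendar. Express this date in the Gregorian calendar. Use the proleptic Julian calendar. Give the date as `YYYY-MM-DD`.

2396-08-17

At this point the Julian calendar is 16 days behind the Gregorian.
1 August 2396 Julian + 16 days → 17 August 2396 Gregorian.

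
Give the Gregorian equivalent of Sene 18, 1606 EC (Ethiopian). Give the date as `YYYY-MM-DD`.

Julian Day Number of the source date = 2310734.
Converting JDN 2310734 to the Gregorian calendar gives 22 June 1614 CE.

1614-06-22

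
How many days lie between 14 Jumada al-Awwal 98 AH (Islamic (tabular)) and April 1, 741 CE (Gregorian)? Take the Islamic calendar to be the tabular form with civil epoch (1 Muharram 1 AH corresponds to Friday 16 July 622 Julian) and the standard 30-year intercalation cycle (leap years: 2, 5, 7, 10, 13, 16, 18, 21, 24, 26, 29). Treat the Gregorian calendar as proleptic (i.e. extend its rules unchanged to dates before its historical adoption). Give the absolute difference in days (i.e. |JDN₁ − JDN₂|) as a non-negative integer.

8850

JDN of the first date = 1982945.
JDN of the second date = 1991795.
|1991795 − 1982945| = 8850.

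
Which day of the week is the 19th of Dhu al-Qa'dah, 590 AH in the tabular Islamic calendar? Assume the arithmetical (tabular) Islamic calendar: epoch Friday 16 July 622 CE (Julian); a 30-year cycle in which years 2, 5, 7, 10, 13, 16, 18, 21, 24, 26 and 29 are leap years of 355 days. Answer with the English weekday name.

Saturday

In the proleptic Gregorian calendar this is 12 November 1194 (JDN 2157475).
Since JDN mod 7 = 5 (0 = Monday), the day is Saturday.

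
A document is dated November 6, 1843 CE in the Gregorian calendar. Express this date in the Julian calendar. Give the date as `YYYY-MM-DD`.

1843-10-25

The Julian–Gregorian offset here is 12 days (Julian trailing).
6 November 1843 Gregorian − 12 days → 25 October 1843 Julian.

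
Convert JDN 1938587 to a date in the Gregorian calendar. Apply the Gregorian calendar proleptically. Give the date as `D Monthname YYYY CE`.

Counting from JDN 2299161 = 15 Oct 1582 gives an offset of -360574 days.

27 July 595 CE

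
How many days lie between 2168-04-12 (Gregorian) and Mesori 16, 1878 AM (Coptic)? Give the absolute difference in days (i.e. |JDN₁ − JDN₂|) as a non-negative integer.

2059

JDN of the first date = 2513008.
JDN of the second date = 2510949.
|2510949 − 2513008| = 2059.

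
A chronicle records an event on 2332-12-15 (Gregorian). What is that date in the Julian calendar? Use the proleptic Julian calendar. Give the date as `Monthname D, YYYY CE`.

At this point the Julian calendar is 16 days behind the Gregorian.
15 December 2332 Gregorian − 16 days → 29 November 2332 Julian.

November 29, 2332 CE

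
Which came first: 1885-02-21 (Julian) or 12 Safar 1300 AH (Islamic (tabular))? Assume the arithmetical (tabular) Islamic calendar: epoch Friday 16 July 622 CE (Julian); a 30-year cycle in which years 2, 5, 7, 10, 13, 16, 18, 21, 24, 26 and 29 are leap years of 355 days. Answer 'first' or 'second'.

The two dates have Julian Day Numbers 2409606 and 2408803 respectively.
Since 2408803 < 2409606, the second date comes first.

second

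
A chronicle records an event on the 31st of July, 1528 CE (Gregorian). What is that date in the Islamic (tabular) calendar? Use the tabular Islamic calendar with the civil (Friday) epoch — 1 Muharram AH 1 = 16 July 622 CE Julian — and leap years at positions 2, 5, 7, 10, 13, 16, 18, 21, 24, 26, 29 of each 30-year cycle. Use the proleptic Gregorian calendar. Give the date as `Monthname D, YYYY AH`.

Julian Day Number of the source date = 2279362.
Converting JDN 2279362 to the tabular Islamic calendar gives 4 Dhu al-Qa'dah 934 AH.

Dhu al-Qa'dah 4, 934 AH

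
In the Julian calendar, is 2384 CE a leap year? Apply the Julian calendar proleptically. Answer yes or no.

yes

2384 mod 4 = 0, so it is a leap year in the Julian calendar.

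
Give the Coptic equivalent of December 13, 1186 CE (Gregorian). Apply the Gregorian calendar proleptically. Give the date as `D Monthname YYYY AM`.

10 Koiak 903 AM

Julian Day Number of the source date = 2154584.
Converting JDN 2154584 to the Coptic calendar gives 10 Koiak 903 AM.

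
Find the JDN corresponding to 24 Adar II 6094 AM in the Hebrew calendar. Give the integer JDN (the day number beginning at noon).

2573624

In the Gregorian calendar the same day is 30 March 2334.
JDN 2299161 is 15 October 1582 CE (Gregorian); the target day is +274463 days from there, so JDN = 2573624.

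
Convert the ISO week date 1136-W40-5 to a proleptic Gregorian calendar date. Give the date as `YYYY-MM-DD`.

1136-10-02

ISO week 1 of 1136 is the week containing the first Thursday of 1136.
Week 40, day 5 (Friday) lands on 1136-10-02.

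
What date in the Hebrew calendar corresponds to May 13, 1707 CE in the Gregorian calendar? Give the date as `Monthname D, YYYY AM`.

Iyar 11, 5467 AM

Both dates share Julian Day Number 2344661; in the Hebrew calendar that is 11 Iyar 5467 AM.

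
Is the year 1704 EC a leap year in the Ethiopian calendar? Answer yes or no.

no

1704 mod 4 = 0; in the Ethiopian calendar a year is leap when year mod 4 = 3, so it is a common year.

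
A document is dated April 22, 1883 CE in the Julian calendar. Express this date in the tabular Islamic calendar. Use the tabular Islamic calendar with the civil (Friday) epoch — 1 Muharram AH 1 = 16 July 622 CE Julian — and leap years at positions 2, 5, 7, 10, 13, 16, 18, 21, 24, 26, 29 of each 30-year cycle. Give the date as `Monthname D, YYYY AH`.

Jumada al-Thani 26, 1300 AH

Julian Day Number of the source date = 2408935.
Converting JDN 2408935 to the tabular Islamic calendar gives 26 Jumada al-Thani 1300 AH.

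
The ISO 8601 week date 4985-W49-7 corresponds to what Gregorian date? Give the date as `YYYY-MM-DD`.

ISO week 1 of 4985 is the week containing the first Thursday of 4985.
Week 49, day 7 (Sunday) lands on 4985-12-11.

4985-12-11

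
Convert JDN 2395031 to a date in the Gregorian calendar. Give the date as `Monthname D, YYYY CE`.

April 9, 1845 CE

Counting from JDN 2299161 = 15 Oct 1582 gives an offset of 95870 days.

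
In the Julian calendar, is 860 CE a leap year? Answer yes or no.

860 mod 4 = 0, so it is a leap year in the Julian calendar.

yes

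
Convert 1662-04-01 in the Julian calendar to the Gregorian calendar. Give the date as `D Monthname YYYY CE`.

For dates in this range the Gregorian date is 10 days ahead of the Julian.
1 April 1662 Julian + 10 days → 11 April 1662 Gregorian.

11 April 1662 CE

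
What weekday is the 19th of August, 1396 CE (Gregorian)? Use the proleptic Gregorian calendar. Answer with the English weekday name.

Friday

JDN 2231170 mod 7 = 4, and JDN 0 was a Monday, so this is a Friday.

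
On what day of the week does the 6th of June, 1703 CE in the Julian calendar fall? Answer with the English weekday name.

Sunday

In the Gregorian calendar this is 17 June 1703 (JDN 2343235).
Since JDN mod 7 = 6 (0 = Monday), the day is Sunday.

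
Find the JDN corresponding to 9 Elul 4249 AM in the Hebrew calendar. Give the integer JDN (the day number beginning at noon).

1899898

Equivalently 22 August 489 (proleptic Gregorian).
JDN 2451545 is 1 January 2000 CE (Gregorian); the target day is −551647 days from there, so JDN = 1899898.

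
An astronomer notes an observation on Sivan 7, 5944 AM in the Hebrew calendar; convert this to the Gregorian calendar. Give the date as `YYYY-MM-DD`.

2184-05-17

Both dates share Julian Day Number 2518887; in the Gregorian calendar that is 17 May 2184 CE.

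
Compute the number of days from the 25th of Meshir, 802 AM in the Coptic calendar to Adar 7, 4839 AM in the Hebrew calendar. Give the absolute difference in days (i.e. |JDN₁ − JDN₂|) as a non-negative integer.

JDN of the first date = 2117769.
JDN of the second date = 2115205.
|2115205 − 2117769| = 2564.

2564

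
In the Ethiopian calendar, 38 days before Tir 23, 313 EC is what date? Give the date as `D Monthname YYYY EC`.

The starting date is JDN 1838321; 1838321 − 38 = 1838283.
JDN 1838283 corresponds to 15 Tahsas 313 EC.

15 Tahsas 313 EC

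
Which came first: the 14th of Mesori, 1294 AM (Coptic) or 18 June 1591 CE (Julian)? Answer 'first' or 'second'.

first

First date → JDN 2297641; second date → JDN 2302339.
JDN 2297641 < JDN 2302339, so the first date is earlier.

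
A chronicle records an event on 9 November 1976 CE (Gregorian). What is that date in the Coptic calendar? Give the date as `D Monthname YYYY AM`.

30 Paopi 1693 AM

Both dates share Julian Day Number 2443092; in the Coptic calendar that is 30 Paopi 1693 AM.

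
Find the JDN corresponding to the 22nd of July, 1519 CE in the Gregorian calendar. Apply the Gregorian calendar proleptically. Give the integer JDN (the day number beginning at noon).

2276065

JDN 2299161 is 15 October 1582 CE (Gregorian); the target day is −23096 days from there, so JDN = 2276065.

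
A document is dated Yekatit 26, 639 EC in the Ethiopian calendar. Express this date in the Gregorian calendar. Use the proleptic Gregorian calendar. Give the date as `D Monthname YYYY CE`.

Julian Day Number of the source date = 1957425.
Converting JDN 1957425 to the Gregorian calendar gives 23 February 647 CE.

23 February 647 CE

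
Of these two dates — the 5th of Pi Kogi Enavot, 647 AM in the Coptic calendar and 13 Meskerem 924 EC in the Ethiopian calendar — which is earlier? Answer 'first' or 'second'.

The two dates have Julian Day Numbers 2061345 and 2061359 respectively.
Since 2061345 < 2061359, the first date comes first.

first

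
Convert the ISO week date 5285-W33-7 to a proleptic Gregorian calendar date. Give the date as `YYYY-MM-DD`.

5285-08-19

ISO week 1 of 5285 is the week containing the first Thursday of 5285.
Week 33, day 7 (Sunday) lands on 5285-08-19.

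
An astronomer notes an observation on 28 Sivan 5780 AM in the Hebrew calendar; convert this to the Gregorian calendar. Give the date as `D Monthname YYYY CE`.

20 June 2020 CE

Julian Day Number of the source date = 2459021.
Converting JDN 2459021 to the Gregorian calendar gives 20 June 2020 CE.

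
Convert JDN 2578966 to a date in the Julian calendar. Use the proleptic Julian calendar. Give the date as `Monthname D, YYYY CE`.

October 28, 2348 CE

JDN 2578966 is 13 November 2348 in the Gregorian calendar.
In the Julian calendar that day is October 28, 2348 CE.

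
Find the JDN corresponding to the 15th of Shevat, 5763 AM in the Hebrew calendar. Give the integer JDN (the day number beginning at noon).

In the Gregorian calendar the same day is 18 January 2003.
JDN 2299161 is 15 October 1582 CE (Gregorian); the target day is +153497 days from there, so JDN = 2452658.

2452658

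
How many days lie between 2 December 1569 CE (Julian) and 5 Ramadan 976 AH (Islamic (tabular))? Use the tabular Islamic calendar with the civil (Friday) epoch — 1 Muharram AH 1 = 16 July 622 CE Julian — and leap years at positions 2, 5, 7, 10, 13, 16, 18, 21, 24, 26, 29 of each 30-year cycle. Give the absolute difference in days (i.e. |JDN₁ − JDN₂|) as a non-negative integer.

First date → JDN 2294471; second date → JDN 2294187.
The interval is |2294471 − 2294187| = 284 days.

284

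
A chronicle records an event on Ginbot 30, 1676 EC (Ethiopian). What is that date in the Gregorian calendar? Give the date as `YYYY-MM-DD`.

1684-06-04

Julian Day Number of the source date = 2336284.
Converting JDN 2336284 to the Gregorian calendar gives 4 June 1684 CE.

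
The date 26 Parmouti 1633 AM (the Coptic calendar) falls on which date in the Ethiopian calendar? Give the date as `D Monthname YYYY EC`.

26 Miyazya 1909 EC

The source date corresponds to 4 May 1917 in the Gregorian calendar (JDN 2421353).
That day falls on 26 Miyazya 1909 EC in the Ethiopian calendar.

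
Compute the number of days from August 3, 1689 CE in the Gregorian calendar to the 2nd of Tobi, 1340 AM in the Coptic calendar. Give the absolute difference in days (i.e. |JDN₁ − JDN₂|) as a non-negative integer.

JDN of the first date = 2338170.
JDN of the second date = 2314221.
|2314221 − 2338170| = 23949.

23949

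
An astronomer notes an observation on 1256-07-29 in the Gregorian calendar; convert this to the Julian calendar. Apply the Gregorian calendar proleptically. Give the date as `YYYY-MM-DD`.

The Julian–Gregorian offset here is 7 days (Julian trailing).
29 July 1256 Gregorian − 7 days → 22 July 1256 Julian.

1256-07-22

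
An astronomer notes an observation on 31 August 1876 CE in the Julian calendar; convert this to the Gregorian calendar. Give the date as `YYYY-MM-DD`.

1876-09-12

At this point the Julian calendar is 12 days behind the Gregorian.
31 August 1876 Julian + 12 days → 12 September 1876 Gregorian.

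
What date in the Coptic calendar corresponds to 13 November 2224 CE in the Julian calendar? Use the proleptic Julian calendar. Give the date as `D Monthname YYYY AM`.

17 Hathor 1941 AM

Both dates share Julian Day Number 2533691; in the Coptic calendar that is 17 Hathor 1941 AM.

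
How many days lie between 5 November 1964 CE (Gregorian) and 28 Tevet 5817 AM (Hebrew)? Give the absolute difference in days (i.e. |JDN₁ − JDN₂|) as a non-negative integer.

33663

JDN of the first date = 2438705.
JDN of the second date = 2472368.
|2472368 − 2438705| = 33663.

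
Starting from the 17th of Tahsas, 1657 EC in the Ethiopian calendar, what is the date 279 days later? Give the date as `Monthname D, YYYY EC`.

Meskerem 21, 1658 EC

JDN of the 17th of Tahsas, 1657 EC = 2329181.
2329181 + 279 = 2329460.
JDN 2329460 in the Ethiopian calendar is Meskerem 21, 1658 EC.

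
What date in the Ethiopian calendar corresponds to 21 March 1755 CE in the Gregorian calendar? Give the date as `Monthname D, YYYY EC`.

Both dates share Julian Day Number 2362140; in the Ethiopian calendar that is 14 Megabit 1747 EC.

Megabit 14, 1747 EC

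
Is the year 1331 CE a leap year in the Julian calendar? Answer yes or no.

no

1331 mod 4 = 3, so it is a common year in the Julian calendar.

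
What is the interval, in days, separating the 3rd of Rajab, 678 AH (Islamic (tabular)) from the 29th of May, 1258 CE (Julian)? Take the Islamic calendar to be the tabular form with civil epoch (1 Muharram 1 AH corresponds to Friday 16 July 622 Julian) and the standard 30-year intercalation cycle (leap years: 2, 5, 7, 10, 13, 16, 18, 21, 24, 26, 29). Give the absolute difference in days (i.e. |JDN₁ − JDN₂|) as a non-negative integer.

7834

First date → JDN 2188525; second date → JDN 2180691.
The interval is |2188525 − 2180691| = 7834 days.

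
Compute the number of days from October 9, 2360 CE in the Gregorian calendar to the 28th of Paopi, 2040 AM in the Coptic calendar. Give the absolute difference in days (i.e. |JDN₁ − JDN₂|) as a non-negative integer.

First date → JDN 2583314; second date → JDN 2569832.
The interval is |2583314 − 2569832| = 13482 days.

13482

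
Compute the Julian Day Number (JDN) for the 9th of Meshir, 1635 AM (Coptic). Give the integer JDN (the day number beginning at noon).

2422006

In the Gregorian calendar the same day is 16 February 1919.
JDN 2400001 is 17 November 1858 CE (Gregorian), MJD 0; the target day is +22005 days from there, so JDN = 2422006.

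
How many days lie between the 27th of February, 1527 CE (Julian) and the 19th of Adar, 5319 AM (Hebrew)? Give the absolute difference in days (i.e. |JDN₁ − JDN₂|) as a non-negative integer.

JDN of the first date = 2278852.
JDN of the second date = 2290539.
|2290539 − 2278852| = 11687.

11687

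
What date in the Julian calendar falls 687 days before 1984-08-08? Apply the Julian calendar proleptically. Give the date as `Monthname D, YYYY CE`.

September 21, 1982 CE

Counting 687 days back from JDN 2445934 reaches JDN 2445247, which is September 21, 1982 CE.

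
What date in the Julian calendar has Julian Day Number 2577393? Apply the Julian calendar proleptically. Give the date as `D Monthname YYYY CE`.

8 July 2344 CE

The Gregorian equivalent of JDN 2577393 is 24 July 2344.
In the Julian calendar that day is 8 July 2344 CE.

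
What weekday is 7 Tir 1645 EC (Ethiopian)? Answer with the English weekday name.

In the Gregorian calendar this is 12 January 1653 (JDN 2324818).
2324818 ≡ 6 (mod 7); counting from Monday = 0 gives Sunday.

Sunday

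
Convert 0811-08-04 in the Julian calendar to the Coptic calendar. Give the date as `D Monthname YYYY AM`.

11 Mesori 527 AM

Julian Day Number of the source date = 2017491.
Converting JDN 2017491 to the Coptic calendar gives 11 Mesori 527 AM.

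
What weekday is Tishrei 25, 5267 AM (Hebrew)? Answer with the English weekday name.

Tuesday

In the proleptic Gregorian calendar this is 23 October 1506 (JDN 2271410).
Since JDN mod 7 = 1 (0 = Monday), the day is Tuesday.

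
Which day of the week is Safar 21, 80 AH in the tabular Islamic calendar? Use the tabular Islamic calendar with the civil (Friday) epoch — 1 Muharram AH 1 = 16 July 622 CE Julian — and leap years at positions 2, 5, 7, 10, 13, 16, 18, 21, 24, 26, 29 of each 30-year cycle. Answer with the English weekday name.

Monday

This is JDN 1976485 (1 May 699 Gregorian).
1976485 ≡ 0 (mod 7); counting from Monday = 0 gives Monday.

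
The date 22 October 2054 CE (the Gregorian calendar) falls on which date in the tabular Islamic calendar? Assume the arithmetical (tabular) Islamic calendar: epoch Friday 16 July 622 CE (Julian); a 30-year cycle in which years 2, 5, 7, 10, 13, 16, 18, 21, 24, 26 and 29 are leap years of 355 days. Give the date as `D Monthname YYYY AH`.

Both dates share Julian Day Number 2471563; in the tabular Islamic calendar that is 20 Rabi' al-Awwal 1477 AH.

20 Rabi' al-Awwal 1477 AH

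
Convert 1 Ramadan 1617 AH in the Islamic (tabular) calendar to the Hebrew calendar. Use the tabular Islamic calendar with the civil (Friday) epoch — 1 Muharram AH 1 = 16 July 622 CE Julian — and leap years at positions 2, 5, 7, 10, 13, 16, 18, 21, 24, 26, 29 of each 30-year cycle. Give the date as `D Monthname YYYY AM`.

Both dates share Julian Day Number 2521333; in the Hebrew calendar that is 2 Shevat 5951 AM.

2 Shevat 5951 AM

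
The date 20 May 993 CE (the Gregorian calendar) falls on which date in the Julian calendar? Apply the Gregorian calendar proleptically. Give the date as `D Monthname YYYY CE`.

15 May 993 CE

For dates in this range the Gregorian date is 5 days ahead of the Julian.
20 May 993 Gregorian − 5 days → 15 May 993 Julian.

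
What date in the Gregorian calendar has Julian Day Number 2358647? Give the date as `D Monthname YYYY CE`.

27 August 1745 CE

Counting from JDN 2299161 = 15 Oct 1582 gives an offset of 59486 days.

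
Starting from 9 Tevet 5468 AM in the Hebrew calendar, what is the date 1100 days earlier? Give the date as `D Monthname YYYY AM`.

JDN of 9 Tevet 5468 AM = 2344895.
2344895 − 1100 = 2343795.
JDN 2343795 in the Hebrew calendar is 1 Tevet 5465 AM.

1 Tevet 5465 AM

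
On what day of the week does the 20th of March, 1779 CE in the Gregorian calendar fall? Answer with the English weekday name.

Saturday

Since JDN mod 7 = 5 (0 = Monday), the day is Saturday.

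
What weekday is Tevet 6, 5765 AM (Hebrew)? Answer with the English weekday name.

In the Gregorian calendar this is 18 December 2004 (JDN 2453358).
JDN 2453358 mod 7 = 5, and JDN 0 was a Monday, so this is a Saturday.

Saturday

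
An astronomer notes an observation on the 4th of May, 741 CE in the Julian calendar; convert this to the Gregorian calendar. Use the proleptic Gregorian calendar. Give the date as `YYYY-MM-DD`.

0741-05-08

For dates in this range the Gregorian date is 4 days ahead of the Julian.
4 May 741 Julian + 4 days → 8 May 741 Gregorian.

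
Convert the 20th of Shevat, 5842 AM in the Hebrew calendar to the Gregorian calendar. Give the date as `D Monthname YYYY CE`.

19 February 2082 CE

Julian Day Number of the source date = 2481545.
Converting JDN 2481545 to the Gregorian calendar gives 19 February 2082 CE.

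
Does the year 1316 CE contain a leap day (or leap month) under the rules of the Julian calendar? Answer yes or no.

yes

1316 mod 4 = 0, so it is a leap year in the Julian calendar.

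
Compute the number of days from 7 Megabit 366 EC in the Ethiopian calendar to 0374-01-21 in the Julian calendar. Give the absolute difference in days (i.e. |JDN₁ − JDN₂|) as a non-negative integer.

JDN of the first date = 1857723.
JDN of the second date = 1857682.
|1857682 − 1857723| = 41.

41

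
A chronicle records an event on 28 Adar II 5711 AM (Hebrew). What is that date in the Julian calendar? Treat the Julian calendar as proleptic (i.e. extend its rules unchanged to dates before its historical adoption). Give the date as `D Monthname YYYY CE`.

23 March 1951 CE

Both dates share Julian Day Number 2433742; in the Julian calendar that is 23 March 1951 CE.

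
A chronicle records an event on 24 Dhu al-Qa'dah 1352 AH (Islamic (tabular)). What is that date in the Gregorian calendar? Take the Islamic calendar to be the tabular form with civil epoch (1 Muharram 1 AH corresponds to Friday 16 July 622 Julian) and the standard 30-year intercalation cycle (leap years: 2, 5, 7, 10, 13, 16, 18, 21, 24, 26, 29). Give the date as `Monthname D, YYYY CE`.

March 10, 1934 CE

Both dates share Julian Day Number 2427507; in the Gregorian calendar that is 10 March 1934 CE.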